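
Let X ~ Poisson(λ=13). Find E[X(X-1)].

E[X(X-1)] = E[X² - X] = E[X²] - E[X]
E[X] = 13
E[X²] = Var(X) + (E[X])² = 13 + (13)² = 182
E[X(X-1)] = 182 - 13 = 169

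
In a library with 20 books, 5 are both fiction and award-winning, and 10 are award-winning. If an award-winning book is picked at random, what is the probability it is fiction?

P(A ∩ B) = 5/20 = 1/4
P(B) = 10/20 = 1/2
P(A|B) = P(A ∩ B) / P(B) = (1/4) / (1/2) = 1/2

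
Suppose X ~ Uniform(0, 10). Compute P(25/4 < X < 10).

P(25/4 < X < 10) = ∫_{25/4}^{10} f(x) dx
where f(x) = \frac{1}{10}
= \frac{3}{8}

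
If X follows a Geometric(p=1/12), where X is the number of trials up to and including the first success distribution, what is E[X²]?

Using the identity E[X²] = Var(X) + (E[X])²:
E[X] = 12
Var(X) = 132
E[X²] = 132 + (12)²
= 276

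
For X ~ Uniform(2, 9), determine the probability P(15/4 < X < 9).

P(15/4 < X < 9) = ∫_{15/4}^{9} f(x) dx
where f(x) = \frac{1}{7}
= \frac{3}{4}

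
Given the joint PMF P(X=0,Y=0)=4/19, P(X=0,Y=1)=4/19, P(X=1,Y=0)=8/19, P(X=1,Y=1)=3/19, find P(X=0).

P(X=0) = P(X=0,Y=0) + P(X=0,Y=1)
= 4/19 + 4/19
= 8/19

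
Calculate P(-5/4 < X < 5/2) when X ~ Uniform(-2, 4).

P(-5/4 < X < 5/2) = ∫_{-5/4}^{5/2} f(x) dx
where f(x) = \frac{1}{6}
= \frac{5}{8}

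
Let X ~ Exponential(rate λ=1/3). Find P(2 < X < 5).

P(2 < X < 5) = ∫_{2}^{5} f(x) dx
where f(x) = \frac{e^{- \frac{x}{3}}}{3}
= - \frac{1 - e}{e^{\frac{5}{3}}}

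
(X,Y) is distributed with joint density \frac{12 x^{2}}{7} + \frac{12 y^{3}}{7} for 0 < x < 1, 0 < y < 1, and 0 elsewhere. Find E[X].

E[X] = ∫_0^1 ∫_0^1 x × f(x,y) dy dx
= ∫_0^1 ∫_0^1 x × (\frac{12 x^{2}}{7} + \frac{12 y^{3}}{7}) dy dx
= \frac{9}{14}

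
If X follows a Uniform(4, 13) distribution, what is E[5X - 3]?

For X ~ Uniform(4, 13):
E[X] = \frac{17}{2}
E[5X - 3] = 5 × E[X] - 3 = \frac{79}{2}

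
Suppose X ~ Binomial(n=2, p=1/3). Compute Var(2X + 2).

For X ~ Binomial(n=2, p=1/3):
Var(X) = \frac{4}{9}
Var(2X + 2) = (2)² × Var(X) = 4 × \frac{4}{9} = \frac{16}{9}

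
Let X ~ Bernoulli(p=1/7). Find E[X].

For X ~ Bernoulli(p=1/7), the expected value is:
E[X] = \frac{1}{7}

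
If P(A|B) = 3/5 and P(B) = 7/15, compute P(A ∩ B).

By definition, P(A|B) = P(A ∩ B) / P(B)
So P(A ∩ B) = P(A|B) × P(B)
= 3/5 × 7/15
= 7/25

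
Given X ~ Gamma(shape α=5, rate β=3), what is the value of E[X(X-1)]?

E[X(X-1)] = E[X² - X] = E[X²] - E[X]
E[X] = \frac{5}{3}
E[X²] = Var(X) + (E[X])² = \frac{5}{9} + (\frac{5}{3})² = \frac{10}{3}
E[X(X-1)] = \frac{10}{3} - \frac{5}{3} = \frac{5}{3}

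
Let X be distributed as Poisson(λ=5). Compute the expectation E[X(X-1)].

E[X(X-1)] = E[X² - X] = E[X²] - E[X]
E[X] = 5
E[X²] = Var(X) + (E[X])² = 5 + (5)² = 30
E[X(X-1)] = 30 - 5 = 25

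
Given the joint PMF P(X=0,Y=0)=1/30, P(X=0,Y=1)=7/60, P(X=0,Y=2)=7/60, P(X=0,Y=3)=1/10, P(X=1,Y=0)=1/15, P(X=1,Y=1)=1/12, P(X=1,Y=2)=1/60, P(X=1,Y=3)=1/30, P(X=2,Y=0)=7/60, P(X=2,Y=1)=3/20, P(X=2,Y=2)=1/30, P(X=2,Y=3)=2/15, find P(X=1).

P(X=1) = P(X=1,Y=0) + P(X=1,Y=1) + P(X=1,Y=2) + P(X=1,Y=3)
= 1/15 + 1/12 + 1/60 + 1/30
= 1/5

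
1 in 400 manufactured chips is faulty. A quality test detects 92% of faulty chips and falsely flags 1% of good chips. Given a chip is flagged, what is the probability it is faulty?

Let D = the rare event, + = positive/flagged.
P(D) = 1/400
P(+|D) = 92/100 = 23/25
P(+|D') = 1/100
P(+) = P(+|D)P(D) + P(+|D')P(D')
     = \frac{23}{25} × \frac{1}{400} + \frac{1}{100} × \frac{399}{400}
     = \frac{491}{40000}
P(D|+) = P(+|D)P(D)/P(+) = \frac{92}{491}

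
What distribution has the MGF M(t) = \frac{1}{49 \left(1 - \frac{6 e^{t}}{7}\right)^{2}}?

The MGF M(t) = \frac{1}{49 \left(1 - \frac{6 e^{t}}{7}\right)^{2}} is the standard form for the NegativeBinomial distribution.
Comparing with the known MGF formula identifies: NegBin(r=2, p=1/7), X = failures before r-th success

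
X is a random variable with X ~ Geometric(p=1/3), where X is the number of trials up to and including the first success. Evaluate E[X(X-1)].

E[X(X-1)] = E[X² - X] = E[X²] - E[X]
E[X] = 3
E[X²] = Var(X) + (E[X])² = 6 + (3)² = 15
E[X(X-1)] = 15 - 3 = 12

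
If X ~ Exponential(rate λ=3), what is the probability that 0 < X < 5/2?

P(0 < X < 5/2) = ∫_{0}^{5/2} f(x) dx
where f(x) = 3 e^{- 3 x}
= 1 - e^{- \frac{15}{2}}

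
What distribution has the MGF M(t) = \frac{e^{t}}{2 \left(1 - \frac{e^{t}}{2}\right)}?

The MGF M(t) = \frac{e^{t}}{2 \left(1 - \frac{e^{t}}{2}\right)} is the standard form for the Geometric distribution.
Comparing with the known MGF formula identifies: Geometric(p=1/2), X = trial number of first success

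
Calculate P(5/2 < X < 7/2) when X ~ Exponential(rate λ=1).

P(5/2 < X < 7/2) = ∫_{5/2}^{7/2} f(x) dx
where f(x) = e^{- x}
= - \frac{1 - e}{e^{\frac{7}{2}}}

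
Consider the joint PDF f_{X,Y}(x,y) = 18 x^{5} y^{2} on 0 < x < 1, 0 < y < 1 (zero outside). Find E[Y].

E[Y] = ∫_0^1 ∫_0^1 y × f(x,y) dx dy
= \frac{3}{4}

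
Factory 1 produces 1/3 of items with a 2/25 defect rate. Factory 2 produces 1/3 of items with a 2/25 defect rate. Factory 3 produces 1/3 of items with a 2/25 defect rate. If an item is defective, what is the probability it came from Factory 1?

Using Bayes' theorem:
P(F1) = 1/3, P(D|F1) = 2/25
P(F2) = 1/3, P(D|F2) = 2/25
P(F3) = 1/3, P(D|F3) = 2/25
P(D) = P(D|F1)P(F1) + P(D|F2)P(F2) + P(D|F3)P(F3)
     = \frac{2}{25}
P(F1|D) = P(D|F1)P(F1) / P(D)
= \frac{1}{3}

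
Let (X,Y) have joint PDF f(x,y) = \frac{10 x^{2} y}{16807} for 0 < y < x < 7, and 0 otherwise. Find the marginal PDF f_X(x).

f_X(x) = ∫_0^x \frac{10 x^{2} y}{16807} dy = \frac{5 x^{4}}{16807}
for 0 < x < 7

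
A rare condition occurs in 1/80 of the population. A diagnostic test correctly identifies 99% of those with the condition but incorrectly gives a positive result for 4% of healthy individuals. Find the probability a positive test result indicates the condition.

Let D = the rare event, + = positive/flagged.
P(D) = 1/80
P(+|D) = 99/100
P(+|D') = 4/100 = 1/25
P(+) = P(+|D)P(D) + P(+|D')P(D')
     = \frac{99}{100} × \frac{1}{80} + \frac{1}{25} × \frac{79}{80}
     = \frac{83}{1600}
P(D|+) = P(+|D)P(D)/P(+) = \frac{99}{415}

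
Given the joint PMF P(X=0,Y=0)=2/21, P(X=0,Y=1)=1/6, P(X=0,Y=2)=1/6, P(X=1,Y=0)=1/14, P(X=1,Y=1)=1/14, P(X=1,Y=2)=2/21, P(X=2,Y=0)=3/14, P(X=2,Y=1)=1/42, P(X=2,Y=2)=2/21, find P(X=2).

P(X=2) = P(X=2,Y=0) + P(X=2,Y=1) + P(X=2,Y=2)
= 3/14 + 1/42 + 2/21
= 1/3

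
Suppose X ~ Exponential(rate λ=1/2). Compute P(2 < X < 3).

P(2 < X < 3) = ∫_{2}^{3} f(x) dx
where f(x) = \frac{e^{- \frac{x}{2}}}{2}
= - \frac{1}{e^{\frac{3}{2}}} + e^{-1}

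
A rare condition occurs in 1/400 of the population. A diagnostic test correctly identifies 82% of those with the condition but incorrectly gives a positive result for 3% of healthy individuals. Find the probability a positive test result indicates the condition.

Let D = the rare event, + = positive/flagged.
P(D) = 1/400
P(+|D) = 82/100 = 41/50
P(+|D') = 3/100
P(+) = P(+|D)P(D) + P(+|D')P(D')
     = \frac{41}{50} × \frac{1}{400} + \frac{3}{100} × \frac{399}{400}
     = \frac{1279}{40000}
P(D|+) = P(+|D)P(D)/P(+) = \frac{82}{1279}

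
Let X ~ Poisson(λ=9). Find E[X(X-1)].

E[X(X-1)] = E[X² - X] = E[X²] - E[X]
E[X] = 9
E[X²] = Var(X) + (E[X])² = 9 + (9)² = 90
E[X(X-1)] = 90 - 9 = 81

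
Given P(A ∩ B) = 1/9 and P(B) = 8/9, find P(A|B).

P(A|B) = P(A ∩ B) / P(B)
= (1/9) / (8/9)
= 1/8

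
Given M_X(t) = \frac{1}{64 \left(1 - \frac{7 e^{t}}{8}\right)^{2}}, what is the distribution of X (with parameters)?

The MGF M(t) = \frac{1}{64 \left(1 - \frac{7 e^{t}}{8}\right)^{2}} is the standard form for the NegativeBinomial distribution.
Comparing with the known MGF formula identifies: NegBin(r=2, p=1/8), X = failures before r-th success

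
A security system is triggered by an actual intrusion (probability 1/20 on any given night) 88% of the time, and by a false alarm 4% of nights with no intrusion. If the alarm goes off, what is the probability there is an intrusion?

Let D = the rare event, + = positive/flagged.
P(D) = 1/20
P(+|D) = 88/100 = 22/25
P(+|D') = 4/100 = 1/25
P(+) = P(+|D)P(D) + P(+|D')P(D')
     = \frac{22}{25} × \frac{1}{20} + \frac{1}{25} × \frac{19}{20}
     = \frac{41}{500}
P(D|+) = P(+|D)P(D)/P(+) = \frac{22}{41}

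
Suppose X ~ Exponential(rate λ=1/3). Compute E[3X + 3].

For X ~ Exponential(rate λ=1/3):
E[X] = 3
E[3X + 3] = 3 × E[X] + 3 = 12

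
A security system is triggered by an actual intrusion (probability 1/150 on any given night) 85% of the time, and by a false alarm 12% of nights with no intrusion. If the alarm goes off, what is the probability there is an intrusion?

Let D = the rare event, + = positive/flagged.
P(D) = 1/150
P(+|D) = 85/100 = 17/20
P(+|D') = 12/100 = 3/25
P(+) = P(+|D)P(D) + P(+|D')P(D')
     = \frac{17}{20} × \frac{1}{150} + \frac{3}{25} × \frac{149}{150}
     = \frac{1873}{15000}
P(D|+) = P(+|D)P(D)/P(+) = \frac{85}{1873}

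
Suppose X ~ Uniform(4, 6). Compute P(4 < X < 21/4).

P(4 < X < 21/4) = ∫_{4}^{21/4} f(x) dx
where f(x) = \frac{1}{2}
= \frac{5}{8}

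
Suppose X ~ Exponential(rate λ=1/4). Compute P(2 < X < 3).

P(2 < X < 3) = ∫_{2}^{3} f(x) dx
where f(x) = \frac{e^{- \frac{x}{4}}}{4}
= - \frac{1}{e^{\frac{3}{4}}} + e^{- \frac{1}{2}}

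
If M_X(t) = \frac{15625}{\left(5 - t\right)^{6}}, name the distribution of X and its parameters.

The MGF M(t) = \frac{15625}{\left(5 - t\right)^{6}} is the standard form for the Gamma distribution.
Comparing with the known MGF formula identifies: Gamma(shape α=6, rate β=5)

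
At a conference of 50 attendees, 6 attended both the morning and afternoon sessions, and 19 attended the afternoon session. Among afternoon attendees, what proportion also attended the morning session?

P(A ∩ B) = 6/50 = 3/25
P(B) = 19/50
P(A|B) = P(A ∩ B) / P(B) = (3/25) / (19/50) = 6/19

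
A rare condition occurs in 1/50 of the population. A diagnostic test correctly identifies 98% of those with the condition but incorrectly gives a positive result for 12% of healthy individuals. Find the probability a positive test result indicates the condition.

Let D = the rare event, + = positive/flagged.
P(D) = 1/50
P(+|D) = 98/100 = 49/50
P(+|D') = 12/100 = 3/25
P(+) = P(+|D)P(D) + P(+|D')P(D')
     = \frac{49}{50} × \frac{1}{50} + \frac{3}{25} × \frac{49}{50}
     = \frac{343}{2500}
P(D|+) = P(+|D)P(D)/P(+) = \frac{1}{7}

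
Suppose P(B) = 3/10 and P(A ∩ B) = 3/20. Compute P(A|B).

P(A|B) = P(A ∩ B) / P(B)
= (3/20) / (3/10)
= 1/2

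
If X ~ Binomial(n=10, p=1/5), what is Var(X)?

For X ~ Binomial(n=10, p=1/5):
Var(X) = \frac{8}{5}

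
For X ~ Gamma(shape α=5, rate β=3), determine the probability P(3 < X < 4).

P(3 < X < 4) = ∫_{3}^{4} f(x) dx
where f(x) = \frac{81 x^{4} e^{- 3 x}}{8}
= \frac{-9896 + 3563 e^{3}}{8 e^{12}}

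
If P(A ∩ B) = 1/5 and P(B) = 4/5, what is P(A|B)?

P(A|B) = P(A ∩ B) / P(B)
= (1/5) / (4/5)
= 1/4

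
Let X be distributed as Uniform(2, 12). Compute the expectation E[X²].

Using the identity E[X²] = Var(X) + (E[X])²:
E[X] = 7
Var(X) = \frac{25}{3}
E[X²] = \frac{25}{3} + (7)²
= \frac{172}{3}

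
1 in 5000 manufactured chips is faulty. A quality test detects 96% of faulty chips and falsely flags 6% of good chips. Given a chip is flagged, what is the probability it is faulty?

Let D = the rare event, + = positive/flagged.
P(D) = 1/5000
P(+|D) = 96/100 = 24/25
P(+|D') = 6/100 = 3/50
P(+) = P(+|D)P(D) + P(+|D')P(D')
     = \frac{24}{25} × \frac{1}{5000} + \frac{3}{50} × \frac{4999}{5000}
     = \frac{3009}{50000}
P(D|+) = P(+|D)P(D)/P(+) = \frac{16}{5015}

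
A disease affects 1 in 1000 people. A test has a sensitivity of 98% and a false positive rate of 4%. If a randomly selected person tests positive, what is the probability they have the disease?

Let D = the rare event, + = positive/flagged.
P(D) = 1/1000
P(+|D) = 98/100 = 49/50
P(+|D') = 4/100 = 1/25
P(+) = P(+|D)P(D) + P(+|D')P(D')
     = \frac{49}{50} × \frac{1}{1000} + \frac{1}{25} × \frac{999}{1000}
     = \frac{2047}{50000}
P(D|+) = P(+|D)P(D)/P(+) = \frac{49}{2047}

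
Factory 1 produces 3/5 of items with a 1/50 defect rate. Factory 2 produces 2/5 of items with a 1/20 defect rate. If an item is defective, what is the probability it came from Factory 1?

Using Bayes' theorem:
P(F1) = 3/5, P(D|F1) = 1/50
P(F2) = 2/5, P(D|F2) = 1/20
P(D) = P(D|F1)P(F1) + P(D|F2)P(F2)
     = \frac{4}{125}
P(F1|D) = P(D|F1)P(F1) / P(D)
= \frac{3}{8}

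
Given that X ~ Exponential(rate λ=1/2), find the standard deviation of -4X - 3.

For X ~ Exponential(rate λ=1/2):
Var(X) = 4
SD(X) = √(Var(X)) = √(4) = 2
SD(-4X - 3) = |-4| × SD(X) = 4 × 2 = 8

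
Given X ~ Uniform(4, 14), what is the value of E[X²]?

Using the identity E[X²] = Var(X) + (E[X])²:
E[X] = 9
Var(X) = \frac{25}{3}
E[X²] = \frac{25}{3} + (9)²
= \frac{268}{3}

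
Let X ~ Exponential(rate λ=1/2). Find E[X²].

Using the identity E[X²] = Var(X) + (E[X])²:
E[X] = 2
Var(X) = 4
E[X²] = 4 + (2)²
= 8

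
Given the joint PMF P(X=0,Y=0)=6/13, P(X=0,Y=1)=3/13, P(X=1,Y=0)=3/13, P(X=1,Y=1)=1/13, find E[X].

First find marginal of X:
P(X=0) = 9/13
P(X=1) = 4/13
E[X] = 0 × 9/13 + 1 × 4/13 = 4/13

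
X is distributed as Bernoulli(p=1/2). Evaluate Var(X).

For X ~ Bernoulli(p=1/2):
Var(X) = \frac{1}{4}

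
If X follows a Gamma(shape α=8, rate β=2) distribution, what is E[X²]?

Using the identity E[X²] = Var(X) + (E[X])²:
E[X] = 4
Var(X) = 2
E[X²] = 2 + (4)²
= 18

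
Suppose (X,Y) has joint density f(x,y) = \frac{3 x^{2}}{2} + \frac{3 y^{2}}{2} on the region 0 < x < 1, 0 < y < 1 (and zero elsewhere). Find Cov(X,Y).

E[XY] = ∫∫ xy × f(x,y) dx dy = \frac{3}{8}
E[X] = \frac{5}{8}
E[Y] = \frac{5}{8}
Cov(X,Y) = E[XY] - E[X]E[Y] = - \frac{1}{64}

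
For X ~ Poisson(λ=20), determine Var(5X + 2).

For X ~ Poisson(λ=20):
Var(X) = 20
Var(5X + 2) = (5)² × Var(X) = 25 × 20 = 500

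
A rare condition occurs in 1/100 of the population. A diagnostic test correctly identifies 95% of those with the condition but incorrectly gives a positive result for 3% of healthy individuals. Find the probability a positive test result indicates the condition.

Let D = the rare event, + = positive/flagged.
P(D) = 1/100
P(+|D) = 95/100 = 19/20
P(+|D') = 3/100
P(+) = P(+|D)P(D) + P(+|D')P(D')
     = \frac{19}{20} × \frac{1}{100} + \frac{3}{100} × \frac{99}{100}
     = \frac{49}{1250}
P(D|+) = P(+|D)P(D)/P(+) = \frac{95}{392}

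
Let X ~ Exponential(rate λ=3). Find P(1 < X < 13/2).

P(1 < X < 13/2) = ∫_{1}^{13/2} f(x) dx
where f(x) = 3 e^{- 3 x}
= - \frac{1}{e^{\frac{39}{2}}} + e^{-3}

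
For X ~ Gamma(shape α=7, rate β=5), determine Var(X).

For X ~ Gamma(shape α=7, rate β=5):
Var(X) = \frac{7}{25}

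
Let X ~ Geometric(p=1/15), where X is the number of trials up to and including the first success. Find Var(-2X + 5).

For X ~ Geometric(p=1/15), where X is the number of trials up to and including the first success:
Var(X) = 210
Var(-2X + 5) = (-2)² × Var(X) = 4 × 210 = 840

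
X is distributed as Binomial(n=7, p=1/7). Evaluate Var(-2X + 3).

For X ~ Binomial(n=7, p=1/7):
Var(X) = \frac{6}{7}
Var(-2X + 3) = (-2)² × Var(X) = 4 × \frac{6}{7} = \frac{24}{7}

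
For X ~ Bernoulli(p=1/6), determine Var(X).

For X ~ Bernoulli(p=1/6):
Var(X) = \frac{5}{36}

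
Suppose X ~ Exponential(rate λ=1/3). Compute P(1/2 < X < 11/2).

P(1/2 < X < 11/2) = ∫_{1/2}^{11/2} f(x) dx
where f(x) = \frac{e^{- \frac{x}{3}}}{3}
= - \frac{1 - e^{\frac{5}{3}}}{e^{\frac{11}{6}}}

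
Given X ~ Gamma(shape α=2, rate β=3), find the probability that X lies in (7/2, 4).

P(7/2 < X < 4) = ∫_{7/2}^{4} f(x) dx
where f(x) = 9 x e^{- 3 x}
= - \frac{13}{e^{12}} + \frac{23}{2 e^{\frac{21}{2}}}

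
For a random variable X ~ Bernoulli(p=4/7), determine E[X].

For X ~ Bernoulli(p=4/7), the expected value is:
E[X] = \frac{4}{7}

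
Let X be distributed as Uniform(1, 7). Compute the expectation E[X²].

Using the identity E[X²] = Var(X) + (E[X])²:
E[X] = 4
Var(X) = 3
E[X²] = 3 + (4)²
= 19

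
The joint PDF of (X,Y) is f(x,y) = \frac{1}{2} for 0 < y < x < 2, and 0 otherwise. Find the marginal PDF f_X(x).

f_X(x) = ∫_0^x \frac{1}{2} dy = \frac{x}{2}
for 0 < x < 2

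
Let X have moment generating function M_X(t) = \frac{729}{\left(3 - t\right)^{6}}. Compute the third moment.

To find E[X^3], compute M^(3)(0):
M^(1)(t) = \frac{4374}{\left(3 - t\right)^{7}}
M^(2)(t) = \frac{30618}{\left(3 - t\right)^{8}}
M^(3)(t) = \frac{244944}{\left(3 - t\right)^{9}}
M^(3)(0) = \frac{112}{9}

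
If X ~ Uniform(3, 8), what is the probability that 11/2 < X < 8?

P(11/2 < X < 8) = ∫_{11/2}^{8} f(x) dx
where f(x) = \frac{1}{5}
= \frac{1}{2}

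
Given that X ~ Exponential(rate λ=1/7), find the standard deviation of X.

For X ~ Exponential(rate λ=1/7):
Var(X) = 49
SD(X) = √(Var(X)) = √(49) = 7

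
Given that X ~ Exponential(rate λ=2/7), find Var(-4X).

For X ~ Exponential(rate λ=2/7):
Var(X) = \frac{49}{4}
Var(-4X) = (-4)² × Var(X) = 16 × \frac{49}{4} = 196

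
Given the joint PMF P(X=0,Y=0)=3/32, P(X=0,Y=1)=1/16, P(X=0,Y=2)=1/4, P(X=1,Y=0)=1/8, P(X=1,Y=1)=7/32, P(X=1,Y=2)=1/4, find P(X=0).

P(X=0) = P(X=0,Y=0) + P(X=0,Y=1) + P(X=0,Y=2)
= 3/32 + 1/16 + 1/4
= 13/32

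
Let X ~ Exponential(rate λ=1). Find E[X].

For X ~ Exponential(rate λ=1), the expected value is:
E[X] = 1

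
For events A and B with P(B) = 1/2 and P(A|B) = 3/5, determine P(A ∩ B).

By definition, P(A|B) = P(A ∩ B) / P(B)
So P(A ∩ B) = P(A|B) × P(B)
= 3/5 × 1/2
= 3/10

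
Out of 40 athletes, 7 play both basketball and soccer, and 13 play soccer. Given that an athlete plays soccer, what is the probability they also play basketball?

P(A ∩ B) = 7/40
P(B) = 13/40
P(A|B) = P(A ∩ B) / P(B) = (7/40) / (13/40) = 7/13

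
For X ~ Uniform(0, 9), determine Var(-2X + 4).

For X ~ Uniform(0, 9):
Var(X) = \frac{27}{4}
Var(-2X + 4) = (-2)² × Var(X) = 4 × \frac{27}{4} = 27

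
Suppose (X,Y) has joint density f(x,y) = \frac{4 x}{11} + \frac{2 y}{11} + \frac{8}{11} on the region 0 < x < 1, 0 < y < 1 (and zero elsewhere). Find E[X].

E[X] = ∫_0^1 ∫_0^1 x × f(x,y) dy dx
= ∫_0^1 ∫_0^1 x × (\frac{4 x}{11} + \frac{2 y}{11} + \frac{8}{11}) dy dx
= \frac{35}{66}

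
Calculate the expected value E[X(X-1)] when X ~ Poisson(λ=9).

E[X(X-1)] = E[X² - X] = E[X²] - E[X]
E[X] = 9
E[X²] = Var(X) + (E[X])² = 9 + (9)² = 90
E[X(X-1)] = 90 - 9 = 81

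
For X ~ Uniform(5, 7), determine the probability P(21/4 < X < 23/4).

P(21/4 < X < 23/4) = ∫_{21/4}^{23/4} f(x) dx
where f(x) = \frac{1}{2}
= \frac{1}{4}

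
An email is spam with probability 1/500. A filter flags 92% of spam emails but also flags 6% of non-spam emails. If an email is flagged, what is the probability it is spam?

Let D = the rare event, + = positive/flagged.
P(D) = 1/500
P(+|D) = 92/100 = 23/25
P(+|D') = 6/100 = 3/50
P(+) = P(+|D)P(D) + P(+|D')P(D')
     = \frac{23}{25} × \frac{1}{500} + \frac{3}{50} × \frac{499}{500}
     = \frac{1543}{25000}
P(D|+) = P(+|D)P(D)/P(+) = \frac{46}{1543}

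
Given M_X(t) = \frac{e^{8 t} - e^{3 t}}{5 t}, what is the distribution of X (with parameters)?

The MGF M(t) = \frac{e^{8 t} - e^{3 t}}{5 t} is the standard form for the Uniform distribution.
Comparing with the known MGF formula identifies: Uniform(3, 8)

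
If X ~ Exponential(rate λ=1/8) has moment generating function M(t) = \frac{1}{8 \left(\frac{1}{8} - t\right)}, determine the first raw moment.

To find E[X], compute M^(1)(0):
M^(1)(t) = \frac{1}{8 \left(\frac{1}{8} - t\right)^{2}}
M^(1)(0) = 8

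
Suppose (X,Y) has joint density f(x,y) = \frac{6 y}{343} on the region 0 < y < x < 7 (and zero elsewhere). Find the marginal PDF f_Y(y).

f_Y(y) = ∫_y^7 \frac{6 y}{343} dx = \frac{6 y \left(7 - y\right)}{343}
for 0 < y < 7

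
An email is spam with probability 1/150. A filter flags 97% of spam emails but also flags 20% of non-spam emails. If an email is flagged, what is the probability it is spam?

Let D = the rare event, + = positive/flagged.
P(D) = 1/150
P(+|D) = 97/100
P(+|D') = 20/100 = 1/5
P(+) = P(+|D)P(D) + P(+|D')P(D')
     = \frac{97}{100} × \frac{1}{150} + \frac{1}{5} × \frac{149}{150}
     = \frac{3077}{15000}
P(D|+) = P(+|D)P(D)/P(+) = \frac{97}{3077}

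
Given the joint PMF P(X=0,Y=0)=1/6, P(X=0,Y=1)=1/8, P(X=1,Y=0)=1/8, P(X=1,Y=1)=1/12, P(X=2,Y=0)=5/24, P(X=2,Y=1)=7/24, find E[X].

First find marginal of X:
P(X=0) = 7/24
P(X=1) = 5/24
P(X=2) = 1/2
E[X] = 0 × 7/24 + 1 × 5/24 + 2 × 1/2 = 29/24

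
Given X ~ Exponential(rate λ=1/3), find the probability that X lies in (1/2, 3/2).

P(1/2 < X < 3/2) = ∫_{1/2}^{3/2} f(x) dx
where f(x) = \frac{e^{- \frac{x}{3}}}{3}
= - \frac{1}{e^{\frac{1}{2}}} + e^{- \frac{1}{6}}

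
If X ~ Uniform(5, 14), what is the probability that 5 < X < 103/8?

P(5 < X < 103/8) = ∫_{5}^{103/8} f(x) dx
where f(x) = \frac{1}{9}
= \frac{7}{8}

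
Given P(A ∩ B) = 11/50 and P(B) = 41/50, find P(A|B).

P(A|B) = P(A ∩ B) / P(B)
= (11/50) / (41/50)
= 11/41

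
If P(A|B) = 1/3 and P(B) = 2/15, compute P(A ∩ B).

By definition, P(A|B) = P(A ∩ B) / P(B)
So P(A ∩ B) = P(A|B) × P(B)
= 1/3 × 2/15
= 2/45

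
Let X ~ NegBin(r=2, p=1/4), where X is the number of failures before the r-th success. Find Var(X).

For X ~ NegBin(r=2, p=1/4), where X is the number of failures before the r-th success:
Var(X) = 24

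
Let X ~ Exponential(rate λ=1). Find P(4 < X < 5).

P(4 < X < 5) = ∫_{4}^{5} f(x) dx
where f(x) = e^{- x}
= - \frac{1 - e}{e^{5}}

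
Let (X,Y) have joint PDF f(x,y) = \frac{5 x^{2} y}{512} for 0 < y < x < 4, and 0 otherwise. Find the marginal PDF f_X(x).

f_X(x) = ∫_0^x \frac{5 x^{2} y}{512} dy = \frac{5 x^{4}}{1024}
for 0 < x < 4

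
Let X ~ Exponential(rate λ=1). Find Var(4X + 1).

For X ~ Exponential(rate λ=1):
Var(X) = 1
Var(4X + 1) = (4)² × Var(X) = 16 × 1 = 16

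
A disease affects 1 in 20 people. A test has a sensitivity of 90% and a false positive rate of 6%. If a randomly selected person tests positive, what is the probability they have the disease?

Let D = the rare event, + = positive/flagged.
P(D) = 1/20
P(+|D) = 90/100 = 9/10
P(+|D') = 6/100 = 3/50
P(+) = P(+|D)P(D) + P(+|D')P(D')
     = \frac{9}{10} × \frac{1}{20} + \frac{3}{50} × \frac{19}{20}
     = \frac{51}{500}
P(D|+) = P(+|D)P(D)/P(+) = \frac{15}{34}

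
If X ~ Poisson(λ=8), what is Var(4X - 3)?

For X ~ Poisson(λ=8):
Var(X) = 8
Var(4X - 3) = (4)² × Var(X) = 16 × 8 = 128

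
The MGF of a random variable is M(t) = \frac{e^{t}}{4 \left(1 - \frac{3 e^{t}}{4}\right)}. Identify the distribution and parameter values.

The MGF M(t) = \frac{e^{t}}{4 \left(1 - \frac{3 e^{t}}{4}\right)} is the standard form for the Geometric distribution.
Comparing with the known MGF formula identifies: Geometric(p=1/4), X = trial number of first success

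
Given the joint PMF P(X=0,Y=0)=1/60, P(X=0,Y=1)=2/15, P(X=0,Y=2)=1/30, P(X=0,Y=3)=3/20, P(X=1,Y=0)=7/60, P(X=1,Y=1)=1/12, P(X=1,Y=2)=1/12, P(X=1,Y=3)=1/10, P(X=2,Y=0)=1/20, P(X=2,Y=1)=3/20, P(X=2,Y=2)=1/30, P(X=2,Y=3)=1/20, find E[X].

First find marginal of X:
P(X=0) = 1/3
P(X=1) = 23/60
P(X=2) = 17/60
E[X] = 0 × 1/3 + 1 × 23/60 + 2 × 17/60 = 19/20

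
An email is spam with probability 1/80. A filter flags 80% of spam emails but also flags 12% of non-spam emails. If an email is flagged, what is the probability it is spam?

Let D = the rare event, + = positive/flagged.
P(D) = 1/80
P(+|D) = 80/100 = 4/5
P(+|D') = 12/100 = 3/25
P(+) = P(+|D)P(D) + P(+|D')P(D')
     = \frac{4}{5} × \frac{1}{80} + \frac{3}{25} × \frac{79}{80}
     = \frac{257}{2000}
P(D|+) = P(+|D)P(D)/P(+) = \frac{20}{257}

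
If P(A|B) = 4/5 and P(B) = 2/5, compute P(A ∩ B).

By definition, P(A|B) = P(A ∩ B) / P(B)
So P(A ∩ B) = P(A|B) × P(B)
= 4/5 × 2/5
= 8/25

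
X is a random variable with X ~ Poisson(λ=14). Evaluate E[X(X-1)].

E[X(X-1)] = E[X² - X] = E[X²] - E[X]
E[X] = 14
E[X²] = Var(X) + (E[X])² = 14 + (14)² = 210
E[X(X-1)] = 210 - 14 = 196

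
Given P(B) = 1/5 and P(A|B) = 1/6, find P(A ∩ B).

By definition, P(A|B) = P(A ∩ B) / P(B)
So P(A ∩ B) = P(A|B) × P(B)
= 1/6 × 1/5
= 1/30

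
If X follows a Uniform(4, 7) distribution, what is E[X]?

For X ~ Uniform(4, 7), the expected value is:
E[X] = \frac{11}{2}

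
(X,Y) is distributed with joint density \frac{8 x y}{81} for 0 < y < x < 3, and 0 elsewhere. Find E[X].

f_X(x) = ∫_0^x \frac{8 x y}{81} dy = \frac{4 x^{3}}{81}
E[X] = ∫_0^3 x × (\frac{4 x^{3}}{81}) dx = \frac{12}{5}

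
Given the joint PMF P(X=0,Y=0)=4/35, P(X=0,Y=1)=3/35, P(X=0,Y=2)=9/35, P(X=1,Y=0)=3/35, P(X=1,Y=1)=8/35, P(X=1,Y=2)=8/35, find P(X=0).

P(X=0) = P(X=0,Y=0) + P(X=0,Y=1) + P(X=0,Y=2)
= 4/35 + 3/35 + 9/35
= 16/35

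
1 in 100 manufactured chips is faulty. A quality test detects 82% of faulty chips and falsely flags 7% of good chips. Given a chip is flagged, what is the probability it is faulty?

Let D = the rare event, + = positive/flagged.
P(D) = 1/100
P(+|D) = 82/100 = 41/50
P(+|D') = 7/100
P(+) = P(+|D)P(D) + P(+|D')P(D')
     = \frac{41}{50} × \frac{1}{100} + \frac{7}{100} × \frac{99}{100}
     = \frac{31}{400}
P(D|+) = P(+|D)P(D)/P(+) = \frac{82}{775}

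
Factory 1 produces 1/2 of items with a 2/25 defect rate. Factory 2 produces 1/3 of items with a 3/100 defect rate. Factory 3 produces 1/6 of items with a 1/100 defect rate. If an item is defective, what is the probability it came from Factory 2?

Using Bayes' theorem:
P(F1) = 1/2, P(D|F1) = 2/25
P(F2) = 1/3, P(D|F2) = 3/100
P(F3) = 1/6, P(D|F3) = 1/100
P(D) = P(D|F1)P(F1) + P(D|F2)P(F2) + P(D|F3)P(F3)
     = \frac{31}{600}
P(F2|D) = P(D|F2)P(F2) / P(D)
= \frac{6}{31}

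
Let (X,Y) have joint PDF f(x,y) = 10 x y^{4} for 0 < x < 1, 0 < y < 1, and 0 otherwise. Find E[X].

E[X] = ∫_0^1 ∫_0^1 x × f(x,y) dy dx
= ∫_0^1 ∫_0^1 x × (10 x y^{4}) dy dx
= \frac{2}{3}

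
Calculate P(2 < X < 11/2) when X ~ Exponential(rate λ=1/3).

P(2 < X < 11/2) = ∫_{2}^{11/2} f(x) dx
where f(x) = \frac{e^{- \frac{x}{3}}}{3}
= - \frac{1}{e^{\frac{11}{6}}} + e^{- \frac{2}{3}}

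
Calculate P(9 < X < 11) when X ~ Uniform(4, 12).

P(9 < X < 11) = ∫_{9}^{11} f(x) dx
where f(x) = \frac{1}{8}
= \frac{1}{4}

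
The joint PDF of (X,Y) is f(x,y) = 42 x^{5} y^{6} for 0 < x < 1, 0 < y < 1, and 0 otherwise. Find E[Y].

E[Y] = ∫_0^1 ∫_0^1 y × f(x,y) dx dy
= \frac{7}{8}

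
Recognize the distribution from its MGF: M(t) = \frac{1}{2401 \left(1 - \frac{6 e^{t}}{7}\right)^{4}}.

The MGF M(t) = \frac{1}{2401 \left(1 - \frac{6 e^{t}}{7}\right)^{4}} is the standard form for the NegativeBinomial distribution.
Comparing with the known MGF formula identifies: NegBin(r=4, p=1/7), X = failures before r-th success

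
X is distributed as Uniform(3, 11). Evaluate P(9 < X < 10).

P(9 < X < 10) = ∫_{9}^{10} f(x) dx
where f(x) = \frac{1}{8}
= \frac{1}{8}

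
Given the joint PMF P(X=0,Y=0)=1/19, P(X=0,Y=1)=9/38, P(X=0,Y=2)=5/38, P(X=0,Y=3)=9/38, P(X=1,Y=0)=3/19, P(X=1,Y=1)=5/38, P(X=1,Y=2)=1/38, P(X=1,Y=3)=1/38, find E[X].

First find marginal of X:
P(X=0) = 25/38
P(X=1) = 13/38
E[X] = 0 × 25/38 + 1 × 13/38 = 13/38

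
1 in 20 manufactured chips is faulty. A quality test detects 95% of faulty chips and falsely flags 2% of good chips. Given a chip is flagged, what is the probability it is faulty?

Let D = the rare event, + = positive/flagged.
P(D) = 1/20
P(+|D) = 95/100 = 19/20
P(+|D') = 2/100 = 1/50
P(+) = P(+|D)P(D) + P(+|D')P(D')
     = \frac{19}{20} × \frac{1}{20} + \frac{1}{50} × \frac{19}{20}
     = \frac{133}{2000}
P(D|+) = P(+|D)P(D)/P(+) = \frac{5}{7}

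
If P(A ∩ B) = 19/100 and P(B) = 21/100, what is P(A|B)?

P(A|B) = P(A ∩ B) / P(B)
= (19/100) / (21/100)
= 19/21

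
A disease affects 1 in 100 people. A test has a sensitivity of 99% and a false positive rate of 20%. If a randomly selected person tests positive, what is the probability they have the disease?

Let D = the rare event, + = positive/flagged.
P(D) = 1/100
P(+|D) = 99/100
P(+|D') = 20/100 = 1/5
P(+) = P(+|D)P(D) + P(+|D')P(D')
     = \frac{99}{100} × \frac{1}{100} + \frac{1}{5} × \frac{99}{100}
     = \frac{2079}{10000}
P(D|+) = P(+|D)P(D)/P(+) = \frac{1}{21}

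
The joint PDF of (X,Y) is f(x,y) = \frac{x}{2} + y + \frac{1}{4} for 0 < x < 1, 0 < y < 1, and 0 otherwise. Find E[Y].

E[Y] = ∫_0^1 ∫_0^1 y × f(x,y) dx dy
= \frac{7}{12}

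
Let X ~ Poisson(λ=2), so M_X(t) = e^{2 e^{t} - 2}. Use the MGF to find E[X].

To find E[X], compute M^(1)(0):
M^(1)(t) = 2 e^{t} e^{2 e^{t} - 2}
M^(1)(0) = 2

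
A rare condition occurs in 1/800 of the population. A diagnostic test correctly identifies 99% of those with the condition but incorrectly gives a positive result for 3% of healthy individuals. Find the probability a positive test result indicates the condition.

Let D = the rare event, + = positive/flagged.
P(D) = 1/800
P(+|D) = 99/100
P(+|D') = 3/100
P(+) = P(+|D)P(D) + P(+|D')P(D')
     = \frac{99}{100} × \frac{1}{800} + \frac{3}{100} × \frac{799}{800}
     = \frac{39}{1250}
P(D|+) = P(+|D)P(D)/P(+) = \frac{33}{832}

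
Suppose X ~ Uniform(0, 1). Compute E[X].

For X ~ Uniform(0, 1), the expected value is:
E[X] = \frac{1}{2}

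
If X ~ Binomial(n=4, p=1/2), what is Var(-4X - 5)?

For X ~ Binomial(n=4, p=1/2):
Var(X) = 1
Var(-4X - 5) = (-4)² × Var(X) = 16 × 1 = 16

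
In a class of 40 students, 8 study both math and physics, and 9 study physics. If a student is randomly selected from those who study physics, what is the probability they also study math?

P(A ∩ B) = 8/40 = 1/5
P(B) = 9/40
P(A|B) = P(A ∩ B) / P(B) = (1/5) / (9/40) = 8/9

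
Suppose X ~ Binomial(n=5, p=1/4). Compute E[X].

For X ~ Binomial(n=5, p=1/4), the expected value is:
E[X] = \frac{5}{4}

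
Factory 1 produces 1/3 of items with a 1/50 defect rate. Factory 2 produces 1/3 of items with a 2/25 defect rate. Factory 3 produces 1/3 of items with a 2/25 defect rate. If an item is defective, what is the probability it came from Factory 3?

Using Bayes' theorem:
P(F1) = 1/3, P(D|F1) = 1/50
P(F2) = 1/3, P(D|F2) = 2/25
P(F3) = 1/3, P(D|F3) = 2/25
P(D) = P(D|F1)P(F1) + P(D|F2)P(F2) + P(D|F3)P(F3)
     = \frac{3}{50}
P(F3|D) = P(D|F3)P(F3) / P(D)
= \frac{4}{9}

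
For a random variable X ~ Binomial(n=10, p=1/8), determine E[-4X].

For X ~ Binomial(n=10, p=1/8):
E[X] = \frac{5}{4}
E[-4X] = -4 × E[X] + 0 = -5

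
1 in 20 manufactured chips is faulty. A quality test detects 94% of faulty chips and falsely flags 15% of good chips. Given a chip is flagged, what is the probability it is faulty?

Let D = the rare event, + = positive/flagged.
P(D) = 1/20
P(+|D) = 94/100 = 47/50
P(+|D') = 15/100 = 3/20
P(+) = P(+|D)P(D) + P(+|D')P(D')
     = \frac{47}{50} × \frac{1}{20} + \frac{3}{20} × \frac{19}{20}
     = \frac{379}{2000}
P(D|+) = P(+|D)P(D)/P(+) = \frac{94}{379}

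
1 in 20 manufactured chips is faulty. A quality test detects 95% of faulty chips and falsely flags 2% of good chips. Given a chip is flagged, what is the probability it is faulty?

Let D = the rare event, + = positive/flagged.
P(D) = 1/20
P(+|D) = 95/100 = 19/20
P(+|D') = 2/100 = 1/50
P(+) = P(+|D)P(D) + P(+|D')P(D')
     = \frac{19}{20} × \frac{1}{20} + \frac{1}{50} × \frac{19}{20}
     = \frac{133}{2000}
P(D|+) = P(+|D)P(D)/P(+) = \frac{5}{7}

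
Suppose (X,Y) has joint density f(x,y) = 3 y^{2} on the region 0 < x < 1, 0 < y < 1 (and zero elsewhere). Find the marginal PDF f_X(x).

f_X(x) = ∫_0^1 f(x,y) dy
= ∫_0^1 3 y^{2} dy
= 1 for 0 < x < 1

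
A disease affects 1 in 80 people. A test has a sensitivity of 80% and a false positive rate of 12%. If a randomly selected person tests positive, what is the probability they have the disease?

Let D = the rare event, + = positive/flagged.
P(D) = 1/80
P(+|D) = 80/100 = 4/5
P(+|D') = 12/100 = 3/25
P(+) = P(+|D)P(D) + P(+|D')P(D')
     = \frac{4}{5} × \frac{1}{80} + \frac{3}{25} × \frac{79}{80}
     = \frac{257}{2000}
P(D|+) = P(+|D)P(D)/P(+) = \frac{20}{257}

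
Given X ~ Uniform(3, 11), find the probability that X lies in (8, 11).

P(8 < X < 11) = ∫_{8}^{11} f(x) dx
where f(x) = \frac{1}{8}
= \frac{3}{8}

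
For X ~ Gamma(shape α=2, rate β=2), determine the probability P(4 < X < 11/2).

P(4 < X < 11/2) = ∫_{4}^{11/2} f(x) dx
where f(x) = 4 x e^{- 2 x}
= \frac{3 \left(-4 + 3 e^{3}\right)}{e^{11}}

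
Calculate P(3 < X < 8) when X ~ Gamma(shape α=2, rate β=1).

P(3 < X < 8) = ∫_{3}^{8} f(x) dx
where f(x) = x e^{- x}
= \frac{-9 + 4 e^{5}}{e^{8}}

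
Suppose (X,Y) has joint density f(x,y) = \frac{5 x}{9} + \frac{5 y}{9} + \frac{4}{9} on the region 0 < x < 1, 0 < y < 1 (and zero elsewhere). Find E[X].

E[X] = ∫_0^1 ∫_0^1 x × f(x,y) dy dx
= ∫_0^1 ∫_0^1 x × (\frac{5 x}{9} + \frac{5 y}{9} + \frac{4}{9}) dy dx
= \frac{59}{108}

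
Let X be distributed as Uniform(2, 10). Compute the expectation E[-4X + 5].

For X ~ Uniform(2, 10):
E[X] = 6
E[-4X + 5] = -4 × E[X] + 5 = -19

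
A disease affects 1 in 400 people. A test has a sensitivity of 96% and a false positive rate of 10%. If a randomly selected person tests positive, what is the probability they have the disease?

Let D = the rare event, + = positive/flagged.
P(D) = 1/400
P(+|D) = 96/100 = 24/25
P(+|D') = 10/100 = 1/10
P(+) = P(+|D)P(D) + P(+|D')P(D')
     = \frac{24}{25} × \frac{1}{400} + \frac{1}{10} × \frac{399}{400}
     = \frac{2043}{20000}
P(D|+) = P(+|D)P(D)/P(+) = \frac{16}{681}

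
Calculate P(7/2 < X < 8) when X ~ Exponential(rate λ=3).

P(7/2 < X < 8) = ∫_{7/2}^{8} f(x) dx
where f(x) = 3 e^{- 3 x}
= - \frac{1}{e^{24}} + e^{- \frac{21}{2}}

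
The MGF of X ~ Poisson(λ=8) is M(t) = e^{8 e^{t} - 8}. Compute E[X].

To find E[X], compute M^(1)(0):
M^(1)(t) = 8 e^{t} e^{8 e^{t} - 8}
M^(1)(0) = 8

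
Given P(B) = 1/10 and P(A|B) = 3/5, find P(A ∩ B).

By definition, P(A|B) = P(A ∩ B) / P(B)
So P(A ∩ B) = P(A|B) × P(B)
= 3/5 × 1/10
= 3/50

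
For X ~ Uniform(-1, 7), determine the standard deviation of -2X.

For X ~ Uniform(-1, 7):
Var(X) = \frac{16}{3}
SD(X) = √(Var(X)) = √(\frac{16}{3}) = \frac{4 \sqrt{3}}{3}
SD(-2X) = |-2| × SD(X) = 2 × \frac{4 \sqrt{3}}{3} = \frac{8 \sqrt{3}}{3}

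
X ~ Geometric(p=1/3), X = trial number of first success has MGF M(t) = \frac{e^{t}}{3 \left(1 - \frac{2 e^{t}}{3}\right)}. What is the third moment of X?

To find E[X^3], compute M^(3)(0):
M^(1)(t) = \frac{e^{t}}{3 \left(1 - \frac{2 e^{t}}{3}\right)} + \frac{2 e^{2 t}}{9 \left(1 - \frac{2 e^{t}}{3}\right)^{2}}
M^(2)(t) = \frac{e^{t}}{3 \left(1 - \frac{2 e^{t}}{3}\right)} + \frac{2 e^{2 t}}{3 \left(1 - \frac{2 e^{t}}{3}\right)^{2}} + \frac{8 e^{3 t}}{27 \left(1 - \frac{2 e^{t}}{3}\right)^{3}}
M^(3)(t) = \frac{e^{t}}{3 \left(1 - \frac{2 e^{t}}{3}\right)} + \frac{14 e^{2 t}}{9 \left(1 - \frac{2 e^{t}}{3}\right)^{2}} + \frac{16 e^{3 t}}{9 \left(1 - \frac{2 e^{t}}{3}\right)^{3}} + \frac{16 e^{4 t}}{27 \left(1 - \frac{2 e^{t}}{3}\right)^{4}}
M^(3)(0) = 111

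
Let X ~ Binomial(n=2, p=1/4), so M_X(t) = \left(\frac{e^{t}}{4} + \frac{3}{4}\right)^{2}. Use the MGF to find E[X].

To find E[X], compute M^(1)(0):
M^(1)(t) = \frac{\left(\frac{e^{t}}{4} + \frac{3}{4}\right) e^{t}}{2}
M^(1)(0) = \frac{1}{2}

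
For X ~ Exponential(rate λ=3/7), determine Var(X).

For X ~ Exponential(rate λ=3/7):
Var(X) = \frac{49}{9}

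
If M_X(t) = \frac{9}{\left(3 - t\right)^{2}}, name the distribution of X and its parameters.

The MGF M(t) = \frac{9}{\left(3 - t\right)^{2}} is the standard form for the Gamma distribution.
Comparing with the known MGF formula identifies: Gamma(shape α=2, rate β=3)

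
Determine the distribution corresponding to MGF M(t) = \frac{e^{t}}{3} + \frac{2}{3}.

The MGF M(t) = \frac{e^{t}}{3} + \frac{2}{3} is the standard form for the Bernoulli distribution.
Comparing with the known MGF formula identifies: Bernoulli(p=1/3)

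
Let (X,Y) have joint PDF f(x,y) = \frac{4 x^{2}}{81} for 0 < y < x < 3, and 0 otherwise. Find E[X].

f_X(x) = ∫_0^x \frac{4 x^{2}}{81} dy = \frac{4 x^{3}}{81}
E[X] = ∫_0^3 x × (\frac{4 x^{3}}{81}) dx = \frac{12}{5}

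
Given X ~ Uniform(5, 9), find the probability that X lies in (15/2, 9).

P(15/2 < X < 9) = ∫_{15/2}^{9} f(x) dx
where f(x) = \frac{1}{4}
= \frac{3}{8}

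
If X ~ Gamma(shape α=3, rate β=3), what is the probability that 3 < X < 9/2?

P(3 < X < 9/2) = ∫_{3}^{9/2} f(x) dx
where f(x) = \frac{27 x^{2} e^{- 3 x}}{2}
= - \frac{845}{8 e^{\frac{27}{2}}} + \frac{101}{2 e^{9}}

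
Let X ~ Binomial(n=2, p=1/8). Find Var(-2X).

For X ~ Binomial(n=2, p=1/8):
Var(X) = \frac{7}{32}
Var(-2X) = (-2)² × Var(X) = 4 × \frac{7}{32} = \frac{7}{8}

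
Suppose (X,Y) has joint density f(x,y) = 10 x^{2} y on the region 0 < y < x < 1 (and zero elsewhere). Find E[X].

f_X(x) = ∫_0^x 10 x^{2} y dy = 5 x^{4}
E[X] = ∫_0^1 x × (5 x^{4}) dx = \frac{5}{6}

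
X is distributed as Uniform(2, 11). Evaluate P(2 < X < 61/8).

P(2 < X < 61/8) = ∫_{2}^{61/8} f(x) dx
where f(x) = \frac{1}{9}
= \frac{5}{8}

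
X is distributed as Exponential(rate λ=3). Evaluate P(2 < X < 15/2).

P(2 < X < 15/2) = ∫_{2}^{15/2} f(x) dx
where f(x) = 3 e^{- 3 x}
= - \frac{1}{e^{\frac{45}{2}}} + e^{-6}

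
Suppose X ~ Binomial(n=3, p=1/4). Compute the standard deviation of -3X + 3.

For X ~ Binomial(n=3, p=1/4):
Var(X) = \frac{9}{16}
SD(X) = √(Var(X)) = √(\frac{9}{16}) = \frac{3}{4}
SD(-3X + 3) = |-3| × SD(X) = 3 × \frac{3}{4} = \frac{9}{4}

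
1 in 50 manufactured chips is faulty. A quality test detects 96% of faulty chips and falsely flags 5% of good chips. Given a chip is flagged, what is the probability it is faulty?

Let D = the rare event, + = positive/flagged.
P(D) = 1/50
P(+|D) = 96/100 = 24/25
P(+|D') = 5/100 = 1/20
P(+) = P(+|D)P(D) + P(+|D')P(D')
     = \frac{24}{25} × \frac{1}{50} + \frac{1}{20} × \frac{49}{50}
     = \frac{341}{5000}
P(D|+) = P(+|D)P(D)/P(+) = \frac{96}{341}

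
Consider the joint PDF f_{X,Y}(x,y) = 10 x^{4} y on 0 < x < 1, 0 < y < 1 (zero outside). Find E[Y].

E[Y] = ∫_0^1 ∫_0^1 y × f(x,y) dx dy
= \frac{2}{3}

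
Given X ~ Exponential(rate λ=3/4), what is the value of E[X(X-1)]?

E[X(X-1)] = E[X² - X] = E[X²] - E[X]
E[X] = \frac{4}{3}
E[X²] = Var(X) + (E[X])² = \frac{16}{9} + (\frac{4}{3})² = \frac{32}{9}
E[X(X-1)] = \frac{32}{9} - \frac{4}{3} = \frac{20}{9}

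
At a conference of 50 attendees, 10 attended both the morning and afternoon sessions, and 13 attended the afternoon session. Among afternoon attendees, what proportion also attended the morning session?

P(A ∩ B) = 10/50 = 1/5
P(B) = 13/50
P(A|B) = P(A ∩ B) / P(B) = (1/5) / (13/50) = 10/13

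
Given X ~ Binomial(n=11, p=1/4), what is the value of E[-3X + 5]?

For X ~ Binomial(n=11, p=1/4):
E[X] = \frac{11}{4}
E[-3X + 5] = -3 × E[X] + 5 = - \frac{13}{4}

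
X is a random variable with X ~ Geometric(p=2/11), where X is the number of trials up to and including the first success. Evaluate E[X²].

Using the identity E[X²] = Var(X) + (E[X])²:
E[X] = \frac{11}{2}
Var(X) = \frac{99}{4}
E[X²] = \frac{99}{4} + (\frac{11}{2})²
= 55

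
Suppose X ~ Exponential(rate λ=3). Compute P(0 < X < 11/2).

P(0 < X < 11/2) = ∫_{0}^{11/2} f(x) dx
where f(x) = 3 e^{- 3 x}
= 1 - e^{- \frac{33}{2}}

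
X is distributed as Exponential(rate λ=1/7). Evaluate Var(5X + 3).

For X ~ Exponential(rate λ=1/7):
Var(X) = 49
Var(5X + 3) = (5)² × Var(X) = 25 × 49 = 1225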